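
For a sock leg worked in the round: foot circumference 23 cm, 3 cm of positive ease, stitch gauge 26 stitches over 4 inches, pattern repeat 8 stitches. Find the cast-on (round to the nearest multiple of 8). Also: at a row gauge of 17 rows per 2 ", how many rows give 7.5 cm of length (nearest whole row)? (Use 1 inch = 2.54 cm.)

Cast on 64 stitches; work 25 rows.

Finished = 23 + 3 = 26 cm.
26 cm × 1/2.54 = 10.24 inches.
26/4 = 6.5 sts per in; 10.24 × 6.5 = 66.54 sts.
Nearest multiple of 8 → 64.
7.5 cm = 2.95 inches; × 8.5 = 25.10 → 25 rows.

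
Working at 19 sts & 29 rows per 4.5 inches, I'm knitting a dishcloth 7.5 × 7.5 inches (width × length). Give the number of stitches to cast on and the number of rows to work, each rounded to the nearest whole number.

Stitch gauge = 19/4.5 = 4.222 sts/in; 7.5 × 4.222 = 31.67 → 32 sts.
Row gauge = 29/4.5 = 6.444 rows/in; 7.5 × 6.444 = 48.33 → 48 rows.

Cast on 32 stitches and work 48 rows.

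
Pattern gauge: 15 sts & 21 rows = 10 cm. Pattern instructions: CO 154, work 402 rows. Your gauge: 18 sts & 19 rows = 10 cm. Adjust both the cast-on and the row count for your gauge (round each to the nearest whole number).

Cast on 185 stitches; work 364 rows.

Stitches: 154 × 18/15 = 184.80 → 185.
Rows: 402 × 19/21 = 363.71 → 364.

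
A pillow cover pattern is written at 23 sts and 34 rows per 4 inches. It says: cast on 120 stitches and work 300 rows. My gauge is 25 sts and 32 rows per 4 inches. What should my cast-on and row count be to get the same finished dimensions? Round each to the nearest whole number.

Stitches: 120 × 25/23 = 130.43 → 130.
Rows: 300 × 32/34 = 282.35 → 282.

Cast on 130 stitches; work 282 rows.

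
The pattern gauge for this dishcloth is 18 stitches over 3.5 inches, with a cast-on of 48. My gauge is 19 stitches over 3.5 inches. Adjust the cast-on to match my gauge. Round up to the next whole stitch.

Scale factor = 19 / 18 = 1.056.
48 × 19 / 18 = 50.67 sts.
→ 51 sts.

51 stitches.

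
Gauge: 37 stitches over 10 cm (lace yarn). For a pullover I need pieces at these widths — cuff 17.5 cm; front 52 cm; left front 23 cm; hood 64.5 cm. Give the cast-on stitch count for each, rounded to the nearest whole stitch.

cuff 65; front 192; left front 85; hood 239.

Rate = 37/10 = 3.7 sts per cm.
cuff: 17.5 × 3.7 = 64.75 → 65.
front: 52 × 3.7 = 192.40 → 192.
left front: 23 × 3.7 = 85.10 → 85.
hood: 64.5 × 3.7 = 238.65 → 239.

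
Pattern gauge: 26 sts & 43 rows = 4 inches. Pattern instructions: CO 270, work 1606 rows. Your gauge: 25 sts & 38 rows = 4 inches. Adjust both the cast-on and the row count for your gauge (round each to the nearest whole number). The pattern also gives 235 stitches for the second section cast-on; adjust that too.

Cast on 260 stitches; work 1419 rows; second section cast-on 226 stitches.

Stitches: 270 × 25/26 = 259.62 → 260.
Rows: 1606 × 38/43 = 1419.26 → 1419.
second section cast-on: 235 × 25/26 = 225.96 → 226.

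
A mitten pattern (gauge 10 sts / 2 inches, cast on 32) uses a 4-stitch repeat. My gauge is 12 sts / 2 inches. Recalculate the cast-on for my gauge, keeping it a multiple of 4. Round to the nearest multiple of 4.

CO 40 sts.

32 × 12 / 10 = 38.40.
Nearest multiple of 4: 40.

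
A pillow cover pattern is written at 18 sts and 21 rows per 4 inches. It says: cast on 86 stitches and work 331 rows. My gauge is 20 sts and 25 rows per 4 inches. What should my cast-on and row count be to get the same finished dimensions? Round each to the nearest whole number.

Stitches: 86 × 20/18 = 95.56 → 96.
Rows: 331 × 25/21 = 394.05 → 394.

Cast on 96 stitches; work 394 rows.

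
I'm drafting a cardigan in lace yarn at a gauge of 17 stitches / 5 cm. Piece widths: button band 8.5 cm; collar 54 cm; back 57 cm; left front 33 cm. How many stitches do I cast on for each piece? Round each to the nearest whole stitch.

Rate = 17/5 = 3.4 sts per cm.
button band: 8.5 × 3.4 = 28.90 → 29.
collar: 54 × 3.4 = 183.60 → 184.
back: 57 × 3.4 = 193.80 → 194.
left front: 33 × 3.4 = 112.20 → 112.

button band 29; collar 184; back 194; left front 112.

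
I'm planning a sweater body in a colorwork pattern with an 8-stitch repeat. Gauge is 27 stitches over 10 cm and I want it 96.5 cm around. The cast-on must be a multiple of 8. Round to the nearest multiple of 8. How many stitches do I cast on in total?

CO 264 sts.

27 / 10 = 2.7 sts per cm.
96.5 × 2.7 = 260.55 sts.
Nearest multiple of 8: 264.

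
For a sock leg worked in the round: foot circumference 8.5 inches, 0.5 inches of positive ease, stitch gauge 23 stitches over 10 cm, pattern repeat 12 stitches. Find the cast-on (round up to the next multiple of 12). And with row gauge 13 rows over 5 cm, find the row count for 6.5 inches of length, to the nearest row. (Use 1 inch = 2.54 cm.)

Cast on 60 stitches; work 43 rows.

Finished = 8.5 + 0.5 = 9 inches.
9 inches × 2.54 = 22.86 cm.
23/10 = 2.3 sts per cm; 22.86 × 2.3 = 52.58 sts.
Next multiple of 12 → 60.
6.5 inches = 16.51 cm; × 2.6 = 42.93 → 43 rows.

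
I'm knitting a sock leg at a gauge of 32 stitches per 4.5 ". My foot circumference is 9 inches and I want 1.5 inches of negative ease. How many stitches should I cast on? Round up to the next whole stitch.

Cast on 54 stitches.

Finished = 9 − 1.5 = 7.5 in.
32 / 4.5 = 7.111 sts per inch.
7.50 × 7.111 = 53.33 sts.
→ 54 sts.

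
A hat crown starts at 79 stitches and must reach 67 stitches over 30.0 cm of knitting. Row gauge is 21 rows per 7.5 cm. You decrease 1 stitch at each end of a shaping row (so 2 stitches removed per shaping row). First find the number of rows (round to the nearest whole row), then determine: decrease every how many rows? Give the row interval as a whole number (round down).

Decrease every 14th row.

Rows = 30.0 × 2.8 = 84.0 → 84 rows.
Stitches to remove: 12 → 6 shaping rows (at 2 st each).
84 / 6 = 14.00 → every 14 rows.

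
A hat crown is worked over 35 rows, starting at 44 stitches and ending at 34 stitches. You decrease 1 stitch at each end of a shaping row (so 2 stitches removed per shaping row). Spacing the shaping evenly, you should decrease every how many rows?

Stitches to remove: |34 − 44| = 10.
Shaping rows needed: 10 / 2 = 5.
35 rows / 5 = every 7 rows.

Decrease every 7th row.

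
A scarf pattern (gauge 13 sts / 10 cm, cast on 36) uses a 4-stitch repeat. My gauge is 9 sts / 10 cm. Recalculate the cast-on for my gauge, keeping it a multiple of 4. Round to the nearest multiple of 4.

Cast on 24 stitches.

36 × 9 / 13 = 24.92.
Nearest multiple of 4: 24.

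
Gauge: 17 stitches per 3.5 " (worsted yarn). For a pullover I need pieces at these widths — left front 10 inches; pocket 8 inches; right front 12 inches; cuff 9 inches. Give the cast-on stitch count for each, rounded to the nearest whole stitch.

left front 49; pocket 39; right front 58; cuff 44.

Rate = 17/3.5 = 4.857 sts per in.
left front: 10 × 4.857 = 48.57 → 49.
pocket: 8 × 4.857 = 38.86 → 39.
right front: 12 × 4.857 = 58.29 → 58.
cuff: 9 × 4.857 = 43.71 → 44.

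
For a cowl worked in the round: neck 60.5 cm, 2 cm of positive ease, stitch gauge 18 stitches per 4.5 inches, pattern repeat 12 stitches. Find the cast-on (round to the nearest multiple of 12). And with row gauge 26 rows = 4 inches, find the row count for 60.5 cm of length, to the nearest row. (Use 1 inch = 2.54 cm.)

Cast on 96 stitches; work 155 rows.

Finished = 60.5 + 2 = 62.5 cm.
62.5 cm × 1/2.54 = 24.61 inches.
18/4.5 = 4 sts per in; 24.61 × 4 = 98.43 sts.
Nearest multiple of 12 → 96.
60.5 cm = 23.82 inches; × 6.5 = 154.82 → 155 rows.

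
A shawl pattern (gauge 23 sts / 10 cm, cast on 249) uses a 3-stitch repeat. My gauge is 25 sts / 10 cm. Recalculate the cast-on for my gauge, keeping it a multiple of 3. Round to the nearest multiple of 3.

Cast on 270 stitches.

249 × 25 / 23 = 270.65.
Nearest multiple of 3: 270.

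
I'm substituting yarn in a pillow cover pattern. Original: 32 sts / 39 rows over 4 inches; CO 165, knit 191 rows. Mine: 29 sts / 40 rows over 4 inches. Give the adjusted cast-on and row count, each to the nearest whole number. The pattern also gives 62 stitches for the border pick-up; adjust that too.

Cast on 150 stitches; work 196 rows; border pick-up 56 stitches.

Stitches: 165 × 29/32 = 149.53 → 150.
Rows: 191 × 40/39 = 195.90 → 196.
border pick-up: 62 × 29/32 = 56.19 → 56.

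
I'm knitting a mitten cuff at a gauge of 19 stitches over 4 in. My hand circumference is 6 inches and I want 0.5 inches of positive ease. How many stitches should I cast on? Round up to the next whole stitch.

CO 31 sts.

Finished = 6 + 0.5 = 6.5 in.
19 / 4 = 4.75 sts per inch.
6.50 × 4.75 = 30.88 sts.
→ 31 sts.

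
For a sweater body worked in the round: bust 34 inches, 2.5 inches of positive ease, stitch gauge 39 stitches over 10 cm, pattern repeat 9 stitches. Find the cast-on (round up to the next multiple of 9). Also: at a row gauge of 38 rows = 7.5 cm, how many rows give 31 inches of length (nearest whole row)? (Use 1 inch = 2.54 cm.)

Cast on 369 stitches; work 399 rows.

Finished = 34 + 2.5 = 36.5 inches.
36.5 inches × 2.54 = 92.71 cm.
39/10 = 3.9 sts per cm; 92.71 × 3.9 = 361.57 sts.
Next multiple of 9 → 369.
31 inches = 78.74 cm; × 5.067 = 398.95 → 399 rows.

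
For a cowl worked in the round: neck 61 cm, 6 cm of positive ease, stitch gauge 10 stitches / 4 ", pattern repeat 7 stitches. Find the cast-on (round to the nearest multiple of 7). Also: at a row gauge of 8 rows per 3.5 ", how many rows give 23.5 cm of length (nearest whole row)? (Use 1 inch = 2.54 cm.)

Cast on 63 stitches; work 21 rows.

Finished = 61 + 6 = 67 cm.
67 cm × 1/2.54 = 26.38 inches.
10/4 = 2.5 sts per in; 26.38 × 2.5 = 65.94 sts.
Nearest multiple of 7 → 63.
23.5 cm = 9.25 inches; × 2.286 = 21.15 → 21 rows.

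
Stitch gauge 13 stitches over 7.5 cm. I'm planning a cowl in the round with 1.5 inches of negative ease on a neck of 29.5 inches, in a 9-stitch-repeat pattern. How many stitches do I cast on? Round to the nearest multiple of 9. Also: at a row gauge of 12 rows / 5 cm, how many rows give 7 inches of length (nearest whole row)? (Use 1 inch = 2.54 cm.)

Finished = 29.5 − 1.5 = 28 inches.
28 inches × 2.54 = 71.12 cm.
13/7.5 = 1.733 sts per cm; 71.12 × 1.733 = 123.27 sts.
Nearest multiple of 9 → 126.
7 inches = 17.78 cm; × 2.4 = 42.67 → 43 rows.

Cast on 126 stitches; work 43 rows.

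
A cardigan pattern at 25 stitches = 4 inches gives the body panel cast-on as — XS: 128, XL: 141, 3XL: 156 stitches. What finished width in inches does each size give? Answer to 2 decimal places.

25/4 = 6.25 sts per in.
XS: 128 / 6.25 = 20.480 → 20.48 in.
XL: 141 / 6.25 = 22.560 → 22.56 in.
3XL: 156 / 6.25 = 24.960 → 24.96 in.

XS 20.48 inches; XL 22.56 inches; 3XL 24.96 inches.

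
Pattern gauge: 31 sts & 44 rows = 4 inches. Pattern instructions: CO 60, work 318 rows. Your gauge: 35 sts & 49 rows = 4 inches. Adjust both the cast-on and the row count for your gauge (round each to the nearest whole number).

Cast on 68 stitches; work 354 rows.

Stitches: 60 × 35/31 = 67.74 → 68.
Rows: 318 × 49/44 = 354.14 → 354.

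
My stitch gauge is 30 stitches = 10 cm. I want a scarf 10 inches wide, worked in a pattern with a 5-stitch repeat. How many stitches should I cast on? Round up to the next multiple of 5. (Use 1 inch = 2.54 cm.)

10 in = 10 × 2.54 = 25.40 cm.
30 / 10 = 3 sts/cm.
25.40 × 3 = 76.20 sts.
→ 80.

Cast on 80 stitches.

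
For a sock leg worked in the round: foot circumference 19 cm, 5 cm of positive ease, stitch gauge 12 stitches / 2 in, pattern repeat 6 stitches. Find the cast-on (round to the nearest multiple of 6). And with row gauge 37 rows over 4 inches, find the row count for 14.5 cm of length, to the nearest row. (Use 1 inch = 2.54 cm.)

Cast on 54 stitches; work 53 rows.

Finished = 19 + 5 = 24 cm.
24 cm × 1/2.54 = 9.45 inches.
12/2 = 6 sts per in; 9.45 × 6 = 56.69 sts.
Nearest multiple of 6 → 54.
14.5 cm = 5.71 inches; × 9.25 = 52.81 → 53 rows.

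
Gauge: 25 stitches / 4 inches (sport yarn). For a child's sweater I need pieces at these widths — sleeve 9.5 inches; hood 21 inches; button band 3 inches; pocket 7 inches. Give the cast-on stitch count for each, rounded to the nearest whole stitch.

Rate = 25/4 = 6.25 sts per in.
sleeve: 9.5 × 6.25 = 59.38 → 59.
hood: 21 × 6.25 = 131.25 → 131.
button band: 3 × 6.25 = 18.75 → 19.
pocket: 7 × 6.25 = 43.75 → 44.

sleeve 59; hood 131; button band 19; pocket 44.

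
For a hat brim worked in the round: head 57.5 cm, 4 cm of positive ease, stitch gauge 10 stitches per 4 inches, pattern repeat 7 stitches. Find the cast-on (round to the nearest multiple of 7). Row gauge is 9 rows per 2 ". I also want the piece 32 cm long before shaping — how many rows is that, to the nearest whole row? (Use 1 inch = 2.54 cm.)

Cast on 63 stitches; work 57 rows.

Finished = 57.5 + 4 = 61.5 cm.
61.5 cm × 1/2.54 = 24.21 inches.
10/4 = 2.5 sts per in; 24.21 × 2.5 = 60.53 sts.
Nearest multiple of 7 → 63.
32 cm = 12.60 inches; × 4.5 = 56.69 → 57 rows.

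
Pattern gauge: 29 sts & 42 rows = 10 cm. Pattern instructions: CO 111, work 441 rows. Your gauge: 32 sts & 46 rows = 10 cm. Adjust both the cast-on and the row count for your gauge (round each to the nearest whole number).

Stitches: 111 × 32/29 = 122.48 → 122.
Rows: 441 × 46/42 = 483.00 → 483.

Cast on 122 stitches; work 483 rows.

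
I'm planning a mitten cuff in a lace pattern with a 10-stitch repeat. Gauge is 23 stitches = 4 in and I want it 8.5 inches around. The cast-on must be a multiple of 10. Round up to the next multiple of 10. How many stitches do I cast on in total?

23 / 4 = 5.75 sts per inch.
8.5 × 5.75 = 48.88 sts.
Next multiple of 10: 50.

Cast on 50 stitches.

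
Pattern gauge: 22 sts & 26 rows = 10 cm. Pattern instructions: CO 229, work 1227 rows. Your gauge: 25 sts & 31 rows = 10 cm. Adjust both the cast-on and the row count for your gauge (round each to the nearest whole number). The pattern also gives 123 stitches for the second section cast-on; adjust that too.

Stitches: 229 × 25/22 = 260.23 → 260.
Rows: 1227 × 31/26 = 1462.96 → 1463.
second section cast-on: 123 × 25/22 = 139.77 → 140.

Cast on 260 stitches; work 1463 rows; second section cast-on 140 stitches.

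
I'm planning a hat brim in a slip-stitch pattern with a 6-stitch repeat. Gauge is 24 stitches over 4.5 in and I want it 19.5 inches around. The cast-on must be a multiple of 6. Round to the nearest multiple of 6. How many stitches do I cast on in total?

CO 102 sts.

24 / 4.5 = 5.333 sts per inch.
19.5 × 5.333 = 104.00 sts.
Nearest multiple of 6: 102.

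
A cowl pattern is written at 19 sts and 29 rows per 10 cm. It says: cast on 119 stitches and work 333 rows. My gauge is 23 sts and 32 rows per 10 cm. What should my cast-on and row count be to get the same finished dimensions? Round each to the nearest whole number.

Stitches: 119 × 23/19 = 144.05 → 144.
Rows: 333 × 32/29 = 367.45 → 367.

Cast on 144 stitches; work 367 rows.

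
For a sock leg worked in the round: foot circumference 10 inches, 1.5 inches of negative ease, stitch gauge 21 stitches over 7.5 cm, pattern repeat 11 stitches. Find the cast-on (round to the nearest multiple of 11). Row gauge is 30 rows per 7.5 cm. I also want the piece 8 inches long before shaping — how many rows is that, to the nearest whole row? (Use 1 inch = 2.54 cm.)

Finished = 10 − 1.5 = 8.5 inches.
8.5 inches × 2.54 = 21.59 cm.
21/7.5 = 2.8 sts per cm; 21.59 × 2.8 = 60.45 sts.
Nearest multiple of 11 → 55.
8 inches = 20.32 cm; × 4 = 81.28 → 81 rows.

Cast on 55 stitches; work 81 rows.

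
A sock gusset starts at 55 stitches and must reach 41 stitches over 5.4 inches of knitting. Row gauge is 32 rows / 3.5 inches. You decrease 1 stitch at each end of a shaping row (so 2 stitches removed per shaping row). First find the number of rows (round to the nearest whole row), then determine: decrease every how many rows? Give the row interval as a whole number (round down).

Decrease every 7th row.

Rows = 5.4 × 9.143 = 49.4 → 49 rows.
Stitches to remove: 14 → 7 shaping rows (at 2 st each).
49 / 7 = 7.00 → every 7 rows.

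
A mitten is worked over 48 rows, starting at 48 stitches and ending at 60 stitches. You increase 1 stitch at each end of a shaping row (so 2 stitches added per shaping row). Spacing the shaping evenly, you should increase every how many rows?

Stitches to add: |60 − 48| = 12.
Shaping rows needed: 12 / 2 = 6.
48 rows / 6 = every 8 rows.

Increase every 8th row.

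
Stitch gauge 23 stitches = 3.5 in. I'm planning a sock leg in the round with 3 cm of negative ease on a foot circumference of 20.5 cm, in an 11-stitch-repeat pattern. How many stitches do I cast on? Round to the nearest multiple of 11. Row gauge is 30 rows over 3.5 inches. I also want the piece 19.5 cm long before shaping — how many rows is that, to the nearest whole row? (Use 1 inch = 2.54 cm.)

Cast on 44 stitches; work 66 rows.

Finished = 20.5 − 3 = 17.5 cm.
17.5 cm × 1/2.54 = 6.89 inches.
23/3.5 = 6.571 sts per in; 6.89 × 6.571 = 45.28 sts.
Nearest multiple of 11 → 44.
19.5 cm = 7.68 inches; × 8.571 = 65.80 → 66 rows.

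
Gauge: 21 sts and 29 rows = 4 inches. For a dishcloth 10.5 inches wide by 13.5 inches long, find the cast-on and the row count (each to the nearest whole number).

Cast on 55 stitches and work 98 rows.

Stitch gauge = 21/4 = 5.25 sts/in; 10.5 × 5.25 = 55.12 → 55 sts.
Row gauge = 29/4 = 7.25 rows/in; 13.5 × 7.25 = 97.88 → 98 rows.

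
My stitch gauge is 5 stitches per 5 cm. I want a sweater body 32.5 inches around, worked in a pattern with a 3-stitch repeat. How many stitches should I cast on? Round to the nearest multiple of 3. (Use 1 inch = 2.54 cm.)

CO 84 sts.

32.5 in = 32.5 × 2.54 = 82.55 cm.
5 / 5 = 1 sts/cm.
82.55 × 1 = 82.55 sts.
→ 84.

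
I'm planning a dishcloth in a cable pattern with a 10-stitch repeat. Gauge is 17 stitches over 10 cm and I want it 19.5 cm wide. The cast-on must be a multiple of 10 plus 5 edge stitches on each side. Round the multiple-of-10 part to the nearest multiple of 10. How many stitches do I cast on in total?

17 / 10 = 1.7 sts per cm.
19.5 × 1.7 = 33.15 sts.
Less 10 edge sts → 23.15 for the repeat.
Nearest multiple of 10: 20.
Add back 10 edge sts → 30.

30 stitches.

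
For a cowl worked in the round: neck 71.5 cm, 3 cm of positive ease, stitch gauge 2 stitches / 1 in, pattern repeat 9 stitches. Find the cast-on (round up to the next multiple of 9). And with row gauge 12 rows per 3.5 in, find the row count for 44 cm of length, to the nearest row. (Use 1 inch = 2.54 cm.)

Cast on 63 stitches; work 59 rows.

Finished = 71.5 + 3 = 74.5 cm.
74.5 cm × 1/2.54 = 29.33 inches.
2/1 = 2 sts per in; 29.33 × 2 = 58.66 sts.
Next multiple of 9 → 63.
44 cm = 17.32 inches; × 3.429 = 59.39 → 59 rows.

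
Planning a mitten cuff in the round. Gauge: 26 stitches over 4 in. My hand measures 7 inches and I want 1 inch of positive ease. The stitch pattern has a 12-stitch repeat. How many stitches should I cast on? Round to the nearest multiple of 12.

Finished = 7 + 1 = 8 inches.
26 / 4 = 6.5 sts/in.
8 × 6.5 = 52.00 sts.
Nearest multiple of 12: 48.

48 stitches.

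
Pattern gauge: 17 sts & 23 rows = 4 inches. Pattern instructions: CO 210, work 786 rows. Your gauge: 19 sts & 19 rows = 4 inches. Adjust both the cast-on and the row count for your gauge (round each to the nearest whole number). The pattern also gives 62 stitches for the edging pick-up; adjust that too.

Cast on 235 stitches; work 649 rows; edging pick-up 69 stitches.

Stitches: 210 × 19/17 = 234.71 → 235.
Rows: 786 × 19/23 = 649.30 → 649.
edging pick-up: 62 × 19/17 = 69.29 → 69.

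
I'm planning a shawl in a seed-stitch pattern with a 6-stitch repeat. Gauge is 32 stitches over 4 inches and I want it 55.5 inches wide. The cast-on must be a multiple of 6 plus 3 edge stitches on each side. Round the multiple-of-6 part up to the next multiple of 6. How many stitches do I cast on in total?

444 stitches.

32 / 4 = 8 sts per inch.
55.5 × 8 = 444.00 sts.
Less 6 edge sts → 438.00 for the repeat.
Next multiple of 6: 438.
Add back 6 edge sts → 444.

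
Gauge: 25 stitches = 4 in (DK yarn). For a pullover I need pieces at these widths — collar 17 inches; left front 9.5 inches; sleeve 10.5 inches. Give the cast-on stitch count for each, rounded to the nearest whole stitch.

Rate = 25/4 = 6.25 sts per in.
collar: 17 × 6.25 = 106.25 → 106.
left front: 9.5 × 6.25 = 59.38 → 59.
sleeve: 10.5 × 6.25 = 65.62 → 66.

collar 106; left front 59; sleeve 66.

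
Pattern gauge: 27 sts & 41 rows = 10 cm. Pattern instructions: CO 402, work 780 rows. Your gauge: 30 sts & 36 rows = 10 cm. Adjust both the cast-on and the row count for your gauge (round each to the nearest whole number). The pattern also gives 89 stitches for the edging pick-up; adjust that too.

Stitches: 402 × 30/27 = 446.67 → 447.
Rows: 780 × 36/41 = 684.88 → 685.
edging pick-up: 89 × 30/27 = 98.89 → 99.

Cast on 447 stitches; work 685 rows; edging pick-up 99 stitches.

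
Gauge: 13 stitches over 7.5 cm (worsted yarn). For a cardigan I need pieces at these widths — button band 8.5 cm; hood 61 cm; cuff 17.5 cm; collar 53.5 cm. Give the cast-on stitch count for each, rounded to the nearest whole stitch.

Rate = 13/7.5 = 1.733 sts per cm.
button band: 8.5 × 1.733 = 14.73 → 15.
hood: 61 × 1.733 = 105.73 → 106.
cuff: 17.5 × 1.733 = 30.33 → 30.
collar: 53.5 × 1.733 = 92.73 → 93.

button band 15; hood 106; cuff 30; collar 93.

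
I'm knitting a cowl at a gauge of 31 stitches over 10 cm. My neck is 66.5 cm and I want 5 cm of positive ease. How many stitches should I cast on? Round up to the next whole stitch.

Cast on 222 stitches.

Finished = 66.5 + 5 = 71.5 cm.
31 / 10 = 3.1 sts per cm.
71.50 × 3.1 = 221.65 sts.
→ 222 sts.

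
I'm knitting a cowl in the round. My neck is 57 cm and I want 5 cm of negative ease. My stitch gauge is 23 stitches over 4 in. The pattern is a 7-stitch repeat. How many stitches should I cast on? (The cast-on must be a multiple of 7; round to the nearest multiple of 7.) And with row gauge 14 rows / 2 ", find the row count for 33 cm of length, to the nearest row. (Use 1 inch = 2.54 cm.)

Finished = 57 − 5 = 52 cm.
52 cm × 1/2.54 = 20.47 inches.
23/4 = 5.75 sts per in; 20.47 × 5.75 = 117.72 sts.
Nearest multiple of 7 → 119.
33 cm = 12.99 inches; × 7 = 90.94 → 91 rows.

Cast on 119 stitches; work 91 rows.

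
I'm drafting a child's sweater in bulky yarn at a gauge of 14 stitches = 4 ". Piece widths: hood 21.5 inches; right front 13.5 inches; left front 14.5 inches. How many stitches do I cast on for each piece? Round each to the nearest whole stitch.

Rate = 14/4 = 3.5 sts per in.
hood: 21.5 × 3.5 = 75.25 → 75.
right front: 13.5 × 3.5 = 47.25 → 47.
left front: 14.5 × 3.5 = 50.75 → 51.

hood 75; right front 47; left front 51.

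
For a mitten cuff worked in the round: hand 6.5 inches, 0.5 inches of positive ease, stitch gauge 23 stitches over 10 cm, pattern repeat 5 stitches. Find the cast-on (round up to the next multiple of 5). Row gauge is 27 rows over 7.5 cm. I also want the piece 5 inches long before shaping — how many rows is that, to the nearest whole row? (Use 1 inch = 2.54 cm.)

Finished = 6.5 + 0.5 = 7 inches.
7 inches × 2.54 = 17.78 cm.
23/10 = 2.3 sts per cm; 17.78 × 2.3 = 40.89 sts.
Next multiple of 5 → 45.
5 inches = 12.70 cm; × 3.6 = 45.72 → 46 rows.

Cast on 45 stitches; work 46 rows.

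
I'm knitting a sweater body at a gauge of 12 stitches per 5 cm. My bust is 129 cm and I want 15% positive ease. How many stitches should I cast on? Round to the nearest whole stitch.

Finished = 129 × 1.15 = 148.35 cm.
12 / 5 = 2.4 sts per cm.
148.35 × 2.4 = 356.04 sts.
→ 356 sts.

Cast on 356 stitches.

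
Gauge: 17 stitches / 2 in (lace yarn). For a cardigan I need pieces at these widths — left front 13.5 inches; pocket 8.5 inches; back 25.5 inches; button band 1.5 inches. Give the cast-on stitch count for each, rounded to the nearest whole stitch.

Rate = 17/2 = 8.5 sts per in.
left front: 13.5 × 8.5 = 114.75 → 115.
pocket: 8.5 × 8.5 = 72.25 → 72.
back: 25.5 × 8.5 = 216.75 → 217.
button band: 1.5 × 8.5 = 12.75 → 13.

left front 115; pocket 72; back 217; button band 13.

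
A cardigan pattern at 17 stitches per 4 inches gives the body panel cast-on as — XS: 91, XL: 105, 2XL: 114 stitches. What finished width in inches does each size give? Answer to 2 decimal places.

17/4 = 4.25 sts per in.
XS: 91 / 4.25 = 21.412 → 21.41 in.
XL: 105 / 4.25 = 24.706 → 24.71 in.
2XL: 114 / 4.25 = 26.824 → 26.82 in.

XS 21.41 inches; XL 24.71 inches; 2XL 26.82 inches.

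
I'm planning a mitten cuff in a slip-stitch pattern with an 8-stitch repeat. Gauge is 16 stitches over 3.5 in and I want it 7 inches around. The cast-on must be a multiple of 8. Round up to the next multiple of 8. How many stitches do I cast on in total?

Cast on 32 stitches.

16 / 3.5 = 4.571 sts per inch.
7 × 4.571 = 32.00 sts.
Next multiple of 8: 32.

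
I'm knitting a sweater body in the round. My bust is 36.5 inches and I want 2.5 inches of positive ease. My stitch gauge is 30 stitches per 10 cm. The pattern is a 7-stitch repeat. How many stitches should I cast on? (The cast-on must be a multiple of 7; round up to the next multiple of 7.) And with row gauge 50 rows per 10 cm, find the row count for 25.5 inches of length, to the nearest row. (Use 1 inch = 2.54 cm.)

Finished = 36.5 + 2.5 = 39 inches.
39 inches × 2.54 = 99.06 cm.
30/10 = 3 sts per cm; 99.06 × 3 = 297.18 sts.
Next multiple of 7 → 301.
25.5 inches = 64.77 cm; × 5 = 323.85 → 324 rows.

Cast on 301 stitches; work 324 rows.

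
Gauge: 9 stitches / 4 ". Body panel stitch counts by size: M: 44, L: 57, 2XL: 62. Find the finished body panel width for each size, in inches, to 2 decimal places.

9/4 = 2.25 sts per in.
M: 44 / 2.25 = 19.556 → 19.56 in.
L: 57 / 2.25 = 25.333 → 25.33 in.
2XL: 62 / 2.25 = 27.556 → 27.56 in.

M 19.56 inches; L 25.33 inches; 2XL 27.56 inches.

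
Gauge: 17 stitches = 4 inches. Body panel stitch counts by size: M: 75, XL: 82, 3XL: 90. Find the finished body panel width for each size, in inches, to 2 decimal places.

M 17.65 inches; XL 19.29 inches; 3XL 21.18 inches.

17/4 = 4.25 sts per in.
M: 75 / 4.25 = 17.647 → 17.65 in.
XL: 82 / 4.25 = 19.294 → 19.29 in.
3XL: 90 / 4.25 = 21.176 → 21.18 in.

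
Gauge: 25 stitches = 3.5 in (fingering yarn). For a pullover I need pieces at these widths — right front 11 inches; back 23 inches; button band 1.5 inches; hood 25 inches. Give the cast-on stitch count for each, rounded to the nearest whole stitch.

Rate = 25/3.5 = 7.143 sts per in.
right front: 11 × 7.143 = 78.57 → 79.
back: 23 × 7.143 = 164.29 → 164.
button band: 1.5 × 7.143 = 10.71 → 11.
hood: 25 × 7.143 = 178.57 → 179.

right front 79; back 164; button band 11; hood 179.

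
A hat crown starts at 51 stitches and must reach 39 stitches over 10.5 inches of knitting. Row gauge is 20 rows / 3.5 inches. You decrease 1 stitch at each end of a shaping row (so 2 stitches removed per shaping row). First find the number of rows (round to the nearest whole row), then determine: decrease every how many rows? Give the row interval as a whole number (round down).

Decrease every 10th row.

Rows = 10.5 × 5.714 = 60.0 → 60 rows.
Stitches to remove: 12 → 6 shaping rows (at 2 st each).
60 / 6 = 10.00 → every 10 rows.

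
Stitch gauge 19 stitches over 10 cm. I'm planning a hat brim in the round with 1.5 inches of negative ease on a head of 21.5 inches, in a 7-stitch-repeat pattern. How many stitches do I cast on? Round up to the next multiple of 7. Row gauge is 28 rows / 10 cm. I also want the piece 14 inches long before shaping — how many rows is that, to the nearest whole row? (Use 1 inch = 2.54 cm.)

Finished = 21.5 − 1.5 = 20 inches.
20 inches × 2.54 = 50.80 cm.
19/10 = 1.9 sts per cm; 50.80 × 1.9 = 96.52 sts.
Next multiple of 7 → 98.
14 inches = 35.56 cm; × 2.8 = 99.57 → 100 rows.

Cast on 98 stitches; work 100 rows.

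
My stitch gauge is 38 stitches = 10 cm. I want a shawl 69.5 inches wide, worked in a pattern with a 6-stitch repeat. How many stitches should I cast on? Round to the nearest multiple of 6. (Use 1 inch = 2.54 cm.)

69.5 in = 69.5 × 2.54 = 176.53 cm.
38 / 10 = 3.8 sts/cm.
176.53 × 3.8 = 670.81 sts.
→ 672.

CO 672 sts.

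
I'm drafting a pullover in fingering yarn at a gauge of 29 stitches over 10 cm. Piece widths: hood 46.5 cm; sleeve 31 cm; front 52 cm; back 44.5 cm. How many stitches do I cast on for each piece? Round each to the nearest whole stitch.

hood 135; sleeve 90; front 151; back 129.

Rate = 29/10 = 2.9 sts per cm.
hood: 46.5 × 2.9 = 134.85 → 135.
sleeve: 31 × 2.9 = 89.90 → 90.
front: 52 × 2.9 = 150.80 → 151.
back: 44.5 × 2.9 = 129.05 → 129.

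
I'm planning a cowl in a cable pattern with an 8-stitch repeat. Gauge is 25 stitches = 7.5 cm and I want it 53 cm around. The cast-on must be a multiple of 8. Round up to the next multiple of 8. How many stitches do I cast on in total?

184 stitches.

25 / 7.5 = 3.333 sts per cm.
53 × 3.333 = 176.67 sts.
Next multiple of 8: 184.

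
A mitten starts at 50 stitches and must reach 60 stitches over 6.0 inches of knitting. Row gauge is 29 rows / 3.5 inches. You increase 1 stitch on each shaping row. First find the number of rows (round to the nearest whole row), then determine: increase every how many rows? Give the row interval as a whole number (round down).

Increase every 5th row.

Rows = 6.0 × 8.286 = 49.7 → 50 rows.
Stitches to add: 10 → 10 shaping rows (at 1 st each).
50 / 10 = 5.00 → every 5 rows.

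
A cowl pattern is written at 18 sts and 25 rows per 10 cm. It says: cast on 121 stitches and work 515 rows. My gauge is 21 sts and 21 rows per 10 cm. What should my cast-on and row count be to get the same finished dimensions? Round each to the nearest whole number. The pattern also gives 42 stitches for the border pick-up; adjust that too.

Cast on 141 stitches; work 433 rows; border pick-up 49 stitches.

Stitches: 121 × 21/18 = 141.17 → 141.
Rows: 515 × 21/25 = 432.60 → 433.
border pick-up: 42 × 21/18 = 49.00 → 49.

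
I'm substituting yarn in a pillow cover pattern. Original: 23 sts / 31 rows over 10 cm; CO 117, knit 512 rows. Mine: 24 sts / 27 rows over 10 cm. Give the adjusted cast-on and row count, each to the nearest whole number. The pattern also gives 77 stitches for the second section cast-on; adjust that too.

Cast on 122 stitches; work 446 rows; second section cast-on 80 stitches.

Stitches: 117 × 24/23 = 122.09 → 122.
Rows: 512 × 27/31 = 445.94 → 446.
second section cast-on: 77 × 24/23 = 80.35 → 80.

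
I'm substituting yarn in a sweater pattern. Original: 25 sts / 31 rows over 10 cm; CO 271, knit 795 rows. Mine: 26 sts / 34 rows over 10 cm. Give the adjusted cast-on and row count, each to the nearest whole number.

Stitches: 271 × 26/25 = 281.84 → 282.
Rows: 795 × 34/31 = 871.94 → 872.

Cast on 282 stitches; work 872 rows.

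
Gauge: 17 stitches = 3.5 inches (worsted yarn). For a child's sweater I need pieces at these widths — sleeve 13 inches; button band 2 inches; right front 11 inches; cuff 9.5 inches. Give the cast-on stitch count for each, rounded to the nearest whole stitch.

sleeve 63; button band 10; right front 53; cuff 46.

Rate = 17/3.5 = 4.857 sts per in.
sleeve: 13 × 4.857 = 63.14 → 63.
button band: 2 × 4.857 = 9.71 → 10.
right front: 11 × 4.857 = 53.43 → 53.
cuff: 9.5 × 4.857 = 46.14 → 46.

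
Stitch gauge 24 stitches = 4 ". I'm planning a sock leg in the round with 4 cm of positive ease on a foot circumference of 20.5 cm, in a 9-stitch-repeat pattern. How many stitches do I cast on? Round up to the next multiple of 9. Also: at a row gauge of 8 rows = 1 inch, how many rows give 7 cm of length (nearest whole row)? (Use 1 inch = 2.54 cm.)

Cast on 63 stitches; work 22 rows.

Finished = 20.5 + 4 = 24.5 cm.
24.5 cm × 1/2.54 = 9.65 inches.
24/4 = 6 sts per in; 9.65 × 6 = 57.87 sts.
Next multiple of 9 → 63.
7 cm = 2.76 inches; × 8 = 22.05 → 22 rows.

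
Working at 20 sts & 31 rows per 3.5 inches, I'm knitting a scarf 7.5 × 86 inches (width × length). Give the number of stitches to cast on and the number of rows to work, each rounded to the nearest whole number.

Cast on 43 stitches and work 762 rows.

Stitch gauge = 20/3.5 = 5.714 sts/in; 7.5 × 5.714 = 42.86 → 43 sts.
Row gauge = 31/3.5 = 8.857 rows/in; 86 × 8.857 = 761.71 → 762 rows.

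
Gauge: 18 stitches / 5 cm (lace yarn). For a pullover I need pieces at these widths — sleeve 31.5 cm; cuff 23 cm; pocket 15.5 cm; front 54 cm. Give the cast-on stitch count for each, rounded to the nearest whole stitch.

sleeve 113; cuff 83; pocket 56; front 194.

Rate = 18/5 = 3.6 sts per cm.
sleeve: 31.5 × 3.6 = 113.40 → 113.
cuff: 23 × 3.6 = 82.80 → 83.
pocket: 15.5 × 3.6 = 55.80 → 56.
front: 54 × 3.6 = 194.40 → 194.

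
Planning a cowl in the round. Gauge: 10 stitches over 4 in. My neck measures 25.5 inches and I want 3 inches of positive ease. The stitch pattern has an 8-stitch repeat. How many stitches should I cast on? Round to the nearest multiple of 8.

CO 72 sts.

Finished = 25.5 + 3 = 28.5 inches.
10 / 4 = 2.5 sts/in.
28.5 × 2.5 = 71.25 sts.
Nearest multiple of 8: 72.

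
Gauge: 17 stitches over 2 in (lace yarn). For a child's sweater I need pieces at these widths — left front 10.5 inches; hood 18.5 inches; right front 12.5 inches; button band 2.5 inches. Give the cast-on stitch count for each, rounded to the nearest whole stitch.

Rate = 17/2 = 8.5 sts per in.
left front: 10.5 × 8.5 = 89.25 → 89.
hood: 18.5 × 8.5 = 157.25 → 157.
right front: 12.5 × 8.5 = 106.25 → 106.
button band: 2.5 × 8.5 = 21.25 → 21.

left front 89; hood 157; right front 106; button band 21.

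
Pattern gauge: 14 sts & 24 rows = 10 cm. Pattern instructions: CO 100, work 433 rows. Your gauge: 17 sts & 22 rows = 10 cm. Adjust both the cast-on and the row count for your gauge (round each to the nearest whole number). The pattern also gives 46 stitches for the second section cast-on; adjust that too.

Cast on 121 stitches; work 397 rows; second section cast-on 56 stitches.

Stitches: 100 × 17/14 = 121.43 → 121.
Rows: 433 × 22/24 = 396.92 → 397.
second section cast-on: 46 × 17/14 = 55.86 → 56.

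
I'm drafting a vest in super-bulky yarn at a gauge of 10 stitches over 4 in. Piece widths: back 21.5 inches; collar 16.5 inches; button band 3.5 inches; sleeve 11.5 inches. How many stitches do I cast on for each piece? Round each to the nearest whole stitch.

back 54; collar 41; button band 9; sleeve 29.

Rate = 10/4 = 2.5 sts per in.
back: 21.5 × 2.5 = 53.75 → 54.
collar: 16.5 × 2.5 = 41.25 → 41.
button band: 3.5 × 2.5 = 8.75 → 9.
sleeve: 11.5 × 2.5 = 28.75 → 29.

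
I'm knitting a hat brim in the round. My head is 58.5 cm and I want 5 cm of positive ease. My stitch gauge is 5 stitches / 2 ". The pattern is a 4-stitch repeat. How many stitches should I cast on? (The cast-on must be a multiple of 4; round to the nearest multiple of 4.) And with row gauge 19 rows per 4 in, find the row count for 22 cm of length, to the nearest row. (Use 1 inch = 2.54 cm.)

Cast on 64 stitches; work 41 rows.

Finished = 58.5 + 5 = 63.5 cm.
63.5 cm × 1/2.54 = 25.00 inches.
5/2 = 2.5 sts per in; 25.00 × 2.5 = 62.50 sts.
Nearest multiple of 4 → 64.
22 cm = 8.66 inches; × 4.75 = 41.14 → 41 rows.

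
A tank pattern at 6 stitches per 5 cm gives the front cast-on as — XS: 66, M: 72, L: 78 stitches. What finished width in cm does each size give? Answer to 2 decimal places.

XS 55.00 cm; M 60.00 cm; L 65.00 cm.

6/5 = 1.2 sts per cm.
XS: 66 / 1.2 = 55.000 → 55.00 cm.
M: 72 / 1.2 = 60.000 → 60.00 cm.
L: 78 / 1.2 = 65.000 → 65.00 cm.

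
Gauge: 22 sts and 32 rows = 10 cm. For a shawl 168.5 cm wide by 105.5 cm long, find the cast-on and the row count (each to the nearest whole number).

Stitch gauge = 22/10 = 2.2 sts/cm; 168.5 × 2.2 = 370.70 → 371 sts.
Row gauge = 32/10 = 3.2 rows/cm; 105.5 × 3.2 = 337.60 → 338 rows.

Cast on 371 stitches and work 338 rows.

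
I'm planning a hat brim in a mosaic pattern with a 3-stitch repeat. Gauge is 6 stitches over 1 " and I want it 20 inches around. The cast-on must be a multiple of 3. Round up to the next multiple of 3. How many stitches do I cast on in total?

Cast on 120 stitches.

6 / 1 = 6 sts per inch.
20 × 6 = 120.00 sts.
Next multiple of 3: 120.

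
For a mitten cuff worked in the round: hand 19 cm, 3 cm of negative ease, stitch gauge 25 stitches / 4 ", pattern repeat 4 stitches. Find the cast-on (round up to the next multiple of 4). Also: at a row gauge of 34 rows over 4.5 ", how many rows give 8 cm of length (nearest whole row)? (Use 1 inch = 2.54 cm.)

Finished = 19 − 3 = 16 cm.
16 cm × 1/2.54 = 6.30 inches.
25/4 = 6.25 sts per in; 6.30 × 6.25 = 39.37 sts.
Next multiple of 4 → 40.
8 cm = 3.15 inches; × 7.556 = 23.80 → 24 rows.

Cast on 40 stitches; work 24 rows.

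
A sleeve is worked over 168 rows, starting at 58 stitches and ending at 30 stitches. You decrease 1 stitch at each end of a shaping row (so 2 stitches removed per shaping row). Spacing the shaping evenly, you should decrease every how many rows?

Decrease every 12th row.

Stitches to remove: |30 − 58| = 28.
Shaping rows needed: 28 / 2 = 14.
168 rows / 14 = every 12 rows.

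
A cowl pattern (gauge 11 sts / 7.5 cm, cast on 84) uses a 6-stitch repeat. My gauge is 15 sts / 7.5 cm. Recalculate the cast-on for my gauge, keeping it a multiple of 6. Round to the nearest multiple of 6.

84 × 15 / 11 = 114.55.
Nearest multiple of 6: 114.

114 stitches.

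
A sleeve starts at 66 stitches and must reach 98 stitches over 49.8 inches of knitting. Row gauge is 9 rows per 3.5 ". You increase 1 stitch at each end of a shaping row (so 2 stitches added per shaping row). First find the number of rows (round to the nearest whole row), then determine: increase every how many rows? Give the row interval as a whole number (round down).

Rows = 49.8 × 2.571 = 128.1 → 128 rows.
Stitches to add: 32 → 16 shaping rows (at 2 st each).
128 / 16 = 8.00 → every 8 rows.

Increase every 8th row.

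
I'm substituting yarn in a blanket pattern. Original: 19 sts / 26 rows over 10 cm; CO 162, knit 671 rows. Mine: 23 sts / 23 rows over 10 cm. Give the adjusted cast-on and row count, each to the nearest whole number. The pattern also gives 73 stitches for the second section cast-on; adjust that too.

Stitches: 162 × 23/19 = 196.11 → 196.
Rows: 671 × 23/26 = 593.58 → 594.
second section cast-on: 73 × 23/19 = 88.37 → 88.

Cast on 196 stitches; work 594 rows; second section cast-on 88 stitches.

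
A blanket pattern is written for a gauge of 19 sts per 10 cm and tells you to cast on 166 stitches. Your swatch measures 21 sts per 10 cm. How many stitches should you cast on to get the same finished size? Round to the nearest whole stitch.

Scale factor = 21 / 19 = 1.105.
166 × 21 / 19 = 183.47 sts.
→ 183 sts.

Cast on 183 stitches.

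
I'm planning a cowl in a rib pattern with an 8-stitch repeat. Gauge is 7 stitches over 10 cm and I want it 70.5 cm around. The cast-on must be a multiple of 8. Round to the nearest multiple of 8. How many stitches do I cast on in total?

7 / 10 = 0.7 sts per cm.
70.5 × 0.7 = 49.35 sts.
Nearest multiple of 8: 48.

Cast on 48 stitches.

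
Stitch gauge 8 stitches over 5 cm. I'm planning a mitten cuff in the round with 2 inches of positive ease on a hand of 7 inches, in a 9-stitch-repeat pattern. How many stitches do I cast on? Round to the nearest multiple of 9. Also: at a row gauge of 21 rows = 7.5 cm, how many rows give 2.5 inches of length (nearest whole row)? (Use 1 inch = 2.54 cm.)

Finished = 7 + 2 = 9 inches.
9 inches × 2.54 = 22.86 cm.
8/5 = 1.6 sts per cm; 22.86 × 1.6 = 36.58 sts.
Nearest multiple of 9 → 36.
2.5 inches = 6.35 cm; × 2.8 = 17.78 → 18 rows.

Cast on 36 stitches; work 18 rows.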